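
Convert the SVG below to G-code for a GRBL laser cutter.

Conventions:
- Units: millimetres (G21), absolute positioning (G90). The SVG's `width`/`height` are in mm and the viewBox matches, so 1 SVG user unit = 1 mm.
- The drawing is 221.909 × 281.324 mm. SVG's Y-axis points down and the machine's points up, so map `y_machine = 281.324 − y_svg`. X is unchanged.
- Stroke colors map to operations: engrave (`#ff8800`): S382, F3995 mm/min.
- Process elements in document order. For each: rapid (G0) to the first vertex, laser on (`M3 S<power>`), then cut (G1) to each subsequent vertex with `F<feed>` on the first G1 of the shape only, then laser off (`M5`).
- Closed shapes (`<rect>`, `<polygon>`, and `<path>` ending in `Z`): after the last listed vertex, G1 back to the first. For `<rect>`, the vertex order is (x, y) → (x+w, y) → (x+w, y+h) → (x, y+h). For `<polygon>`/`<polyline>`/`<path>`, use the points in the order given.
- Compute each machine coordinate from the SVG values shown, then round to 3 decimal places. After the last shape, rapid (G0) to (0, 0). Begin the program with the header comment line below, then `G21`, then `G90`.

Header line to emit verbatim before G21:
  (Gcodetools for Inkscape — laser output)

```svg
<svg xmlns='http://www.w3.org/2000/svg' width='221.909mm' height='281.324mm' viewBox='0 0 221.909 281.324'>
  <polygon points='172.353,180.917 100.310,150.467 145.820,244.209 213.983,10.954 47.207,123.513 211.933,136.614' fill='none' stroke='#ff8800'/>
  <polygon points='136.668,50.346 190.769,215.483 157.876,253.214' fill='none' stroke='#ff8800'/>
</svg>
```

viewBox `0 0 221.909 281.324` with mm width/height → 1 unit = 1 mm. Flip: y_m = 281.324 − y_svg.

**Shape 1** — `<polygon>` closed polygon, stroke `#ff8800` → engrave (S382, F3995). Machine vertices: (172.353,100.407) → (100.310,130.857) → (145.820,37.115) → (213.983,270.370) → (47.207,157.811) → (211.933,144.710) → (172.353,100.407). Closed: final G1 returns to the first vertex.

**Shape 2** — `<polygon>` closed polygon, stroke `#ff8800` → engrave (S382, F3995). Machine vertices: (136.668,230.978) → (190.769,65.841) → (157.876,28.110) → (136.668,230.978). Closed: final G1 returns to the first vertex.

(Gcodetools for Inkscape — laser output)
G21
G90
G0 X172.353 Y100.407
M3 S382
G1 X100.310 Y130.857 F3995
G1 X145.820 Y37.115
G1 X213.983 Y270.370
G1 X47.207 Y157.811
G1 X211.933 Y144.710
G1 X172.353 Y100.407
M5
G0 X136.668 Y230.978
M3 S382
G1 X190.769 Y65.841 F3995
G1 X157.876 Y28.110
G1 X136.668 Y230.978
M5
G0 X0.000 Y0.000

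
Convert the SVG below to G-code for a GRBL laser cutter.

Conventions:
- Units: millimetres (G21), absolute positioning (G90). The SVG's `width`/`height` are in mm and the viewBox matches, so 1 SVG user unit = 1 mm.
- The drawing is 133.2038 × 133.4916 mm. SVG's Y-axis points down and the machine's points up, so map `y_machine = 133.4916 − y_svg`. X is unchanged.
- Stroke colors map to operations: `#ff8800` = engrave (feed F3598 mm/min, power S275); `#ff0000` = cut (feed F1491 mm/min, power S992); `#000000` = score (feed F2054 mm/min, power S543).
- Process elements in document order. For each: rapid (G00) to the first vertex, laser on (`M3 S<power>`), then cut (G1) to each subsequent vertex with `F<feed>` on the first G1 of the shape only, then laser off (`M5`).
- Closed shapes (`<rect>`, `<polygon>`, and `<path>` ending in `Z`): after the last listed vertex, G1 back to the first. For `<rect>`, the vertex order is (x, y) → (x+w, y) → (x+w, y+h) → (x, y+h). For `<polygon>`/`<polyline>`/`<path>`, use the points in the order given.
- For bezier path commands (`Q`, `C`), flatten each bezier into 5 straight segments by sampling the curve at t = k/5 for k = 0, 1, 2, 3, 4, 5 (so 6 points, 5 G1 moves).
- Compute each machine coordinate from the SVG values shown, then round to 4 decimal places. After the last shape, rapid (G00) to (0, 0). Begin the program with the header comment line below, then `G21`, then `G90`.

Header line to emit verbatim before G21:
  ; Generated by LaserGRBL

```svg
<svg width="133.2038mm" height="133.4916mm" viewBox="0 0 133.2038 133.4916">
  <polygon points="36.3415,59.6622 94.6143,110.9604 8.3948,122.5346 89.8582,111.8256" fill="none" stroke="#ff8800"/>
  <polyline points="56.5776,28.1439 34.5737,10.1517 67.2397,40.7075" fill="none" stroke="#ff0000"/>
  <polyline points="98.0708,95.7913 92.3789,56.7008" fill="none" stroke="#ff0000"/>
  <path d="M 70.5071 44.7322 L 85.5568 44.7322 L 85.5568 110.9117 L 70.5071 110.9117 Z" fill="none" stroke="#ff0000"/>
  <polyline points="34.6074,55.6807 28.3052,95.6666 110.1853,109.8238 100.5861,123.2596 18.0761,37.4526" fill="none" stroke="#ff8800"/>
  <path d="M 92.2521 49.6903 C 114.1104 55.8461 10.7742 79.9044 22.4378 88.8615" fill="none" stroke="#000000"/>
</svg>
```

1 u = 1 mm; y_m = 133.4916 − y.

[1] `<polygon>` closed polygon, #ff8800→engrave S275 F3598: (36.3415,73.8294) → (94.6143,22.5312) → (8.3948,10.9570) → (89.8582,21.6660) → (36.3415,73.8294) (closed)

[2] `<polyline>` open polyline, #ff0000→cut S992 F1491: (56.5776,105.3477) → (34.5737,123.3399) → (67.2397,92.7841)

[3] `<polyline>` line segment, #ff0000→cut S992 F1491: (98.0708,37.7003) → (92.3789,76.7908)

[4] `<path>` rectangle, #ff0000→cut S992 F1491: (70.5071,88.7594) → (85.5568,88.7594) → (85.5568,22.5799) → (70.5071,22.5799) → (70.5071,88.7594) (closed)

[5] `<polyline>` open polyline, #ff8800→engrave S275 F3598: (34.6074,77.8109) → (28.3052,37.8250) → (110.1853,23.6678) → (100.5861,10.2320) → (18.0761,96.0390)

[6] `<path>` cubic bezier, #000000→score S543 F2054: (92.2521,83.8013) → (92.2653,78.2235) → (73.7611,69.9334) → (48.2689,60.5150) → (27.3181,51.5525) → (22.4378,44.6301)

; Generated by LaserGRBL
G21
G90
G00 X36.3415 Y73.8294
M3 S275
G1 X94.6143 Y22.5312 F3598
G1 X8.3948 Y10.9570
G1 X89.8582 Y21.6660
G1 X36.3415 Y73.8294
M5
G00 X56.5776 Y105.3477
M3 S992
G1 X34.5737 Y123.3399 F1491
G1 X67.2397 Y92.7841
M5
G00 X98.0708 Y37.7003
M3 S992
G1 X92.3789 Y76.7908 F1491
M5
G00 X70.5071 Y88.7594
M3 S992
G1 X85.5568 Y88.7594 F1491
G1 X85.5568 Y22.5799
G1 X70.5071 Y22.5799
G1 X70.5071 Y88.7594
M5
G00 X34.6074 Y77.8109
M3 S275
G1 X28.3052 Y37.8250 F3598
G1 X110.1853 Y23.6678
G1 X100.5861 Y10.2320
G1 X18.0761 Y96.0390
M5
G00 X92.2521 Y83.8013
M3 S543
G1 X92.2653 Y78.2235 F2054
G1 X73.7611 Y69.9334
G1 X48.2689 Y60.5150
G1 X27.3181 Y51.5525
G1 X22.4378 Y44.6301
M5
G00 X0.0000 Y0.0000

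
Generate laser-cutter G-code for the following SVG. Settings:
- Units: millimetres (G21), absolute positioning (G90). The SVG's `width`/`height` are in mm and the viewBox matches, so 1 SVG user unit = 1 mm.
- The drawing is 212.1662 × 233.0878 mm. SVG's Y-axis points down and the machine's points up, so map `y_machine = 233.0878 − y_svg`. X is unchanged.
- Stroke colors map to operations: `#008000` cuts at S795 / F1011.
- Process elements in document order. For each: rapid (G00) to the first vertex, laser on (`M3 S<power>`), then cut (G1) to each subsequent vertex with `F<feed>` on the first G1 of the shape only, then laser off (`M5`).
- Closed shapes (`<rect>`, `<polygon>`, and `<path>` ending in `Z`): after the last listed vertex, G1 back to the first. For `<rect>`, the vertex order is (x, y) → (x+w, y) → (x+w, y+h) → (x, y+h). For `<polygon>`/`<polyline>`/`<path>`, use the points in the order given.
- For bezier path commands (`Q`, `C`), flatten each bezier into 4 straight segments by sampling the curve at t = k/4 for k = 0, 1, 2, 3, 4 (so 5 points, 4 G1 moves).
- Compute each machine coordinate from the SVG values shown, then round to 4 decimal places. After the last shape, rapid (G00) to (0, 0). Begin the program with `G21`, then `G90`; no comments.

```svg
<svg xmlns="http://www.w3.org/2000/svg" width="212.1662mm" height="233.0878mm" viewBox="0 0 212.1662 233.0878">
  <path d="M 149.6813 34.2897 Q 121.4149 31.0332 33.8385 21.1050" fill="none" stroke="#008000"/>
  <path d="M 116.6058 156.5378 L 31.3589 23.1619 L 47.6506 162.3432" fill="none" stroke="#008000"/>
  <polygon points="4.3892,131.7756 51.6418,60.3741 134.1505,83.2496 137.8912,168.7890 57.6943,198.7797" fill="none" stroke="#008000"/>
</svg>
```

G21
G90
G00 X149.6813 Y198.7981
M3 S795
G1 X131.8412 Y200.8433 F1011
G1 X106.5874 Y203.7225
G1 X73.9198 Y207.4357
G1 X33.8385 Y211.9828
M5
G00 X116.6058 Y76.5500
M3 S795
G1 X31.3589 Y209.9259 F1011
G1 X47.6506 Y70.7446
M5
G00 X4.3892 Y101.3122
M3 S795
G1 X51.6418 Y172.7137 F1011
G1 X134.1505 Y149.8382
G1 X137.8912 Y64.2988
G1 X57.6943 Y34.3081
G1 X4.3892 Y101.3122
M5
G00 X0.0000 Y0.0000

1 u = 1 mm; y_m = 233.0878 − y.

[1] `<path>` quadratic bezier, #008000→cut S795 F1011: (149.6813,198.7981) → (131.8412,200.8433) → (106.5874,203.7225) → (73.9198,207.4357) → (33.8385,211.9828)

[2] `<path>` open polyline, #008000→cut S795 F1011: (116.6058,76.5500) → (31.3589,209.9259) → (47.6506,70.7446)

[3] `<polygon>` regular polygon, #008000→cut S795 F1011: (4.3892,101.3122) → (51.6418,172.7137) → (134.1505,149.8382) → (137.8912,64.2988) → (57.6943,34.3081) → (4.3892,101.3122) (closed)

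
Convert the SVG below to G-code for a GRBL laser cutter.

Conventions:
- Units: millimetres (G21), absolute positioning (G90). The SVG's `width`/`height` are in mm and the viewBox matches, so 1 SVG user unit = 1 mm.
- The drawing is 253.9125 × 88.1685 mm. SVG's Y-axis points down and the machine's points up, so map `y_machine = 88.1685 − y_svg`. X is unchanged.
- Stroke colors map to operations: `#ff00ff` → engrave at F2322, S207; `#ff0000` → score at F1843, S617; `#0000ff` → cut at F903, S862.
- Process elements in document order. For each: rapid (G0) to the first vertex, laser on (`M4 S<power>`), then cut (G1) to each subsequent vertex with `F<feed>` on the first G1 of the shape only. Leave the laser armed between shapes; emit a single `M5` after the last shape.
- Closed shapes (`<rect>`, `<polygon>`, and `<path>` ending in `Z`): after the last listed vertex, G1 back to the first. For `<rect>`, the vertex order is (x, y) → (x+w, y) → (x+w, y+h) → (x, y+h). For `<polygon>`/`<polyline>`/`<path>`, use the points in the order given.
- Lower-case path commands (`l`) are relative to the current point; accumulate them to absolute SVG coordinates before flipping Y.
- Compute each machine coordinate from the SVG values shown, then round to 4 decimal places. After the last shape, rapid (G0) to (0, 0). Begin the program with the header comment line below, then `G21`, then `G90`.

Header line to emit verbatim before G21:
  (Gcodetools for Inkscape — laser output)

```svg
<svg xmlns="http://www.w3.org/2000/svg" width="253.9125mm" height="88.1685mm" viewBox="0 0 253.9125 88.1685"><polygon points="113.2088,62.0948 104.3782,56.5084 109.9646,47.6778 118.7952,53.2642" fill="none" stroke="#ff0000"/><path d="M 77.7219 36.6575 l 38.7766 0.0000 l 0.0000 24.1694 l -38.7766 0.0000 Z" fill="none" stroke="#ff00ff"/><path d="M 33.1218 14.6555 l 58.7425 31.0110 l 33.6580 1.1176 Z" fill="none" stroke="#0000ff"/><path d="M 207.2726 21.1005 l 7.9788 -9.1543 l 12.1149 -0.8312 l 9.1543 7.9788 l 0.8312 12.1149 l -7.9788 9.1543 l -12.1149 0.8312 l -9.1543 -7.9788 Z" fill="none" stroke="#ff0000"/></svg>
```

1 u = 1 mm; y_m = 88.1685 − y.

[1] `<polygon>` regular polygon, #ff0000→score S617 F1843: (113.2088,26.0737) → (104.3782,31.6601) → (109.9646,40.4907) → (118.7952,34.9043) → (113.2088,26.0737) (closed)

[2] `<path>` rectangle, #ff00ff→engrave S207 F2322: (77.7219,51.5110) → (116.4985,51.5110) → (116.4985,27.3416) → (77.7219,27.3416) → (77.7219,51.5110) (closed)

[3] `<path>` closed polygon, #0000ff→cut S862 F903: (33.1218,73.5130) → (91.8643,42.5020) → (125.5223,41.3844) → (33.1218,73.5130) (closed)

[4] `<path>` regular polygon, #ff0000→score S617 F1843: (207.2726,67.0680) → (215.2514,76.2223) → (227.3663,77.0535) → (236.5206,69.0747) → (237.3518,56.9598) → (229.3730,47.8055) → (217.2581,46.9743) → (208.1038,54.9531) → (207.2726,67.0680) (closed)

(Gcodetools for Inkscape — laser output)
G21
G90
G0 X113.2088 Y26.0737
M4 S617
G1 X104.3782 Y31.6601 F1843
G1 X109.9646 Y40.4907
G1 X118.7952 Y34.9043
G1 X113.2088 Y26.0737
G0 X77.7219 Y51.5110
M4 S207
G1 X116.4985 Y51.5110 F2322
G1 X116.4985 Y27.3416
G1 X77.7219 Y27.3416
G1 X77.7219 Y51.5110
G0 X33.1218 Y73.5130
M4 S862
G1 X91.8643 Y42.5020 F903
G1 X125.5223 Y41.3844
G1 X33.1218 Y73.5130
G0 X207.2726 Y67.0680
M4 S617
G1 X215.2514 Y76.2223 F1843
G1 X227.3663 Y77.0535
G1 X236.5206 Y69.0747
G1 X237.3518 Y56.9598
G1 X229.3730 Y47.8055
G1 X217.2581 Y46.9743
G1 X208.1038 Y54.9531
G1 X207.2726 Y67.0680
M5
G0 X0.0000 Y0.0000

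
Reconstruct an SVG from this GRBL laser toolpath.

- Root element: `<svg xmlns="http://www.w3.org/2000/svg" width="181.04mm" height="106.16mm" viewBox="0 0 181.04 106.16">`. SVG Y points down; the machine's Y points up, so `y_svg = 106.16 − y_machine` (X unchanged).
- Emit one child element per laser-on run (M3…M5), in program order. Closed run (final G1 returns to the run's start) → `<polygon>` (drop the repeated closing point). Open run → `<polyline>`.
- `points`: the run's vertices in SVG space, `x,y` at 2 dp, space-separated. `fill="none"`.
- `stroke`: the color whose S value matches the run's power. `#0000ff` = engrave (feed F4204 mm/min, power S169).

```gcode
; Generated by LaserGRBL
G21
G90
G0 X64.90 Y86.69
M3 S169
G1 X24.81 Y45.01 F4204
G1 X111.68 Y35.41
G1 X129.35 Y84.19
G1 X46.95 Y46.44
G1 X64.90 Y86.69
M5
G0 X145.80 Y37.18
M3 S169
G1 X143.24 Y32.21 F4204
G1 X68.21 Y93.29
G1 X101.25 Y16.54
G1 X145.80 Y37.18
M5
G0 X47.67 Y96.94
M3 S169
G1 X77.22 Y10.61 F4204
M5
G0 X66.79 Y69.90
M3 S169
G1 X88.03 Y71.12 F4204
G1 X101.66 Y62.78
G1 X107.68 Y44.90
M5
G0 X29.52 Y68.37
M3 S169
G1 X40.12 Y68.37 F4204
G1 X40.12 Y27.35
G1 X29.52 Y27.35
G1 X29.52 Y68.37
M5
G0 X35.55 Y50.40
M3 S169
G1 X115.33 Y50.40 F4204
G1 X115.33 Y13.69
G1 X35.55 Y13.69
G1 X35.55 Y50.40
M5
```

y_svg = 106.16 − y_m. Every run uses S169, so all elements get stroke `#0000ff` (engrave).

[1] closed run; points: 64.90,19.47 24.81,61.15 111.68,70.75 129.35,21.97 46.95,59.72

[2] closed run; points: 145.80,68.98 143.24,73.95 68.21,12.87 101.25,89.62

[3] open run; points: 47.67,9.22 77.22,95.55

[4] open run; points: 66.79,36.26 88.03,35.04 101.66,43.38 107.68,61.26

[5] closed run; points: 29.52,37.79 40.12,37.79 40.12,78.81 29.52,78.81

[6] closed run; points: 35.55,55.76 115.33,55.76 115.33,92.47 35.55,92.47

<svg xmlns="http://www.w3.org/2000/svg" width="181.04mm" height="106.16mm" viewBox="0 0 181.04 106.16">
  <polygon points="64.90,19.47 24.81,61.15 111.68,70.75 129.35,21.97 46.95,59.72" fill="none" stroke="#0000ff"/>
  <polygon points="145.80,68.98 143.24,73.95 68.21,12.87 101.25,89.62" fill="none" stroke="#0000ff"/>
  <polyline points="47.67,9.22 77.22,95.55" fill="none" stroke="#0000ff"/>
  <polyline points="66.79,36.26 88.03,35.04 101.66,43.38 107.68,61.26" fill="none" stroke="#0000ff"/>
  <polygon points="29.52,37.79 40.12,37.79 40.12,78.81 29.52,78.81" fill="none" stroke="#0000ff"/>
  <polygon points="35.55,55.76 115.33,55.76 115.33,92.47 35.55,92.47" fill="none" stroke="#0000ff"/>
</svg>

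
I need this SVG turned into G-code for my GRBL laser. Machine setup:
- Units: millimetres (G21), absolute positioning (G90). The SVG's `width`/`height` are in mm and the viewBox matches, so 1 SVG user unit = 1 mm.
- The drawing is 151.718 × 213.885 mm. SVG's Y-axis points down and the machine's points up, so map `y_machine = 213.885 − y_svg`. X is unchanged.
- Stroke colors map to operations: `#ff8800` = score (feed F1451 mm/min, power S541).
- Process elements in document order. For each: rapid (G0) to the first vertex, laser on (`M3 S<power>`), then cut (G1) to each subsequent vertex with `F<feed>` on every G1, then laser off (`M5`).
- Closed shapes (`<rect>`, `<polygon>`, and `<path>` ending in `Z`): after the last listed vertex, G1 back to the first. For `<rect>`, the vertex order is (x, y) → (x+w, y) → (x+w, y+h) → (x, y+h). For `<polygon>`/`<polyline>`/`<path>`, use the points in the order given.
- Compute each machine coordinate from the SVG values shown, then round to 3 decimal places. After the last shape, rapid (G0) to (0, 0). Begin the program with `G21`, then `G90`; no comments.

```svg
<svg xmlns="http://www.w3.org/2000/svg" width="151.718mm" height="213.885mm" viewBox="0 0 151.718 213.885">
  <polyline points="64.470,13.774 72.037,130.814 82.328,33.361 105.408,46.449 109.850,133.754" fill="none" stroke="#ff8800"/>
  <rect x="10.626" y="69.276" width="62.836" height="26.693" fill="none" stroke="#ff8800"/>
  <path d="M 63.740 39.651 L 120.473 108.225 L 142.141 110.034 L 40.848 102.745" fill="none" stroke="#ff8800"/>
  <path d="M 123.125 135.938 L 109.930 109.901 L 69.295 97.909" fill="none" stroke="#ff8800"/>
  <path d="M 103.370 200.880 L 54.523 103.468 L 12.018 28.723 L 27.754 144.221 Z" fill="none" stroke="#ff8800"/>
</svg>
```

G21
G90
G0 X64.470 Y200.111
M3 S541
G1 X72.037 Y83.071 F1451
G1 X82.328 Y180.524 F1451
G1 X105.408 Y167.436 F1451
G1 X109.850 Y80.131 F1451
M5
G0 X10.626 Y144.609
M3 S541
G1 X73.462 Y144.609 F1451
G1 X73.462 Y117.916 F1451
G1 X10.626 Y117.916 F1451
G1 X10.626 Y144.609 F1451
M5
G0 X63.740 Y174.234
M3 S541
G1 X120.473 Y105.660 F1451
G1 X142.141 Y103.851 F1451
G1 X40.848 Y111.140 F1451
M5
G0 X123.125 Y77.947
M3 S541
G1 X109.930 Y103.984 F1451
G1 X69.295 Y115.976 F1451
M5
G0 X103.370 Y13.005
M3 S541
G1 X54.523 Y110.417 F1451
G1 X12.018 Y185.162 F1451
G1 X27.754 Y69.664 F1451
G1 X103.370 Y13.005 F1451
M5
G0 X0.000 Y0.000

Since the viewBox matches the mm dimensions, user units are millimetres directly. The only transform is the Y-flip y_m = 213.885 − y_svg.

Shape 1 is a open polyline drawn with `<polyline>`. Its stroke #ff8800 means score at S541, F1451. After flipping Y the toolpath is (64.470,200.111) → (72.037,83.071) → (82.328,180.524) → (105.408,167.436) → (109.850,80.131).

Shape 2 is a rectangle drawn with `<rect>`. Its stroke #ff8800 means score at S541, F1451. After flipping Y the toolpath is (10.626,144.609) → (73.462,144.609) → (73.462,117.916) → (10.626,117.916) → (10.626,144.609), returning to the start.

Shape 3 is a open polyline drawn with `<path>`. Its stroke #ff8800 means score at S541, F1451. After flipping Y the toolpath is (63.740,174.234) → (120.473,105.660) → (142.141,103.851) → (40.848,111.140).

Shape 4 is a open polyline drawn with `<path>`. Its stroke #ff8800 means score at S541, F1451. After flipping Y the toolpath is (123.125,77.947) → (109.930,103.984) → (69.295,115.976).

Shape 5 is a closed polygon drawn with `<path>`. Its stroke #ff8800 means score at S541, F1451. After flipping Y the toolpath is (103.370,13.005) → (54.523,110.417) → (12.018,185.162) → (27.754,69.664) → (103.370,13.005), returning to the start.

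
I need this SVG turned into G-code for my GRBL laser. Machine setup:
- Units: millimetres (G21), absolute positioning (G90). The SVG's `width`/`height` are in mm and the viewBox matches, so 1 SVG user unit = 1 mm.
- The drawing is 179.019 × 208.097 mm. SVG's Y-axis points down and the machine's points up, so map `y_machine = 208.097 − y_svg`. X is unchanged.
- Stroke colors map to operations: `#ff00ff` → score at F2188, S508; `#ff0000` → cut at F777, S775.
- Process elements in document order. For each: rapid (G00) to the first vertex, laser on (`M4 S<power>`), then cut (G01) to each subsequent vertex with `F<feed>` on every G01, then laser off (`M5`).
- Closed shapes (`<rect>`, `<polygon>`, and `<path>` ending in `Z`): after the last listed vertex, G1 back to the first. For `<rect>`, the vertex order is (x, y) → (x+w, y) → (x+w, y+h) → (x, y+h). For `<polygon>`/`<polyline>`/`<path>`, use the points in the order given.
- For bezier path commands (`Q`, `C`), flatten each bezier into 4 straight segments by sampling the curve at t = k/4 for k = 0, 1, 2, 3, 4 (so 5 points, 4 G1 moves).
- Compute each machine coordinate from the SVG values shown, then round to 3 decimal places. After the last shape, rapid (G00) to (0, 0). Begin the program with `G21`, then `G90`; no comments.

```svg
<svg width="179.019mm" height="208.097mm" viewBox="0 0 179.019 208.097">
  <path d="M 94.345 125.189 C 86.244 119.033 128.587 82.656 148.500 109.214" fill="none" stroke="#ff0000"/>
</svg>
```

1 u = 1 mm; y_m = 208.097 − y.

[1] `<path>` cubic bezier, #ff0000→cut S775 F777: (94.345,82.908) → (96.589,91.736) → (110.917,103.163) → (130.498,108.457) → (148.500,98.883)

G21
G90
G00 X94.345 Y82.908
M4 S775
G01 X96.589 Y91.736 F777
G01 X110.917 Y103.163 F777
G01 X130.498 Y108.457 F777
G01 X148.500 Y98.883 F777
M5
G00 X0.000 Y0.000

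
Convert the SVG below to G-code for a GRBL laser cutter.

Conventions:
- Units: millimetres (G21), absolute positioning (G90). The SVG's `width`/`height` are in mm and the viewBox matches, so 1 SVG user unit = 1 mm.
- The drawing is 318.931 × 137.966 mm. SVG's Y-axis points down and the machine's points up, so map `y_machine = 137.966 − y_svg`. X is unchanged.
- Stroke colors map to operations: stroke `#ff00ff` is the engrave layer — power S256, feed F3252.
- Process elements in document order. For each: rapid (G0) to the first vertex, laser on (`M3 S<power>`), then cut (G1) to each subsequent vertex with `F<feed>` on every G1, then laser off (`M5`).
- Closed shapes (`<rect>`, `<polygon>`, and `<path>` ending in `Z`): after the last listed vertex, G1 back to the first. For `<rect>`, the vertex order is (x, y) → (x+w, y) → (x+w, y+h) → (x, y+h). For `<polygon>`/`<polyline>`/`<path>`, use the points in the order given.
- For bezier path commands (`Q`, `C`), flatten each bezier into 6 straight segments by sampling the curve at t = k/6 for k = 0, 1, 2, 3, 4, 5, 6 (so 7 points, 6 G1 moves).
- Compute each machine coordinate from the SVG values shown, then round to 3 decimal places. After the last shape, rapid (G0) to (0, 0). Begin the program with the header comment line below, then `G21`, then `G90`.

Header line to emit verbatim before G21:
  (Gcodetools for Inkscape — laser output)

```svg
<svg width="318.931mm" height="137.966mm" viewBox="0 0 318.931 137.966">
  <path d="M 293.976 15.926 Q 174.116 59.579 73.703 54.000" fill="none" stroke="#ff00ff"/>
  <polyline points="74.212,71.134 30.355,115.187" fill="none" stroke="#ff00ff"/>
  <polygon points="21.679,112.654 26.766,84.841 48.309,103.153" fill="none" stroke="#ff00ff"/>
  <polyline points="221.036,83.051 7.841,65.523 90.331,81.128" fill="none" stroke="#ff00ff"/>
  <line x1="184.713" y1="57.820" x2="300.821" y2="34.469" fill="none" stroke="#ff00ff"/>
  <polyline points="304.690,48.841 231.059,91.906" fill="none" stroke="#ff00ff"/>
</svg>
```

1 u = 1 mm; y_m = 137.966 − y.

[1] `<path>` quadratic bezier, #ff00ff→engrave S256 F3252: (293.976,122.040) → (254.563,108.857) → (216.230,98.408) → (178.978,90.695) → (142.806,85.717) → (107.714,83.474) → (73.703,83.966)

[2] `<polyline>` line segment, #ff00ff→engrave S256 F3252: (74.212,66.832) → (30.355,22.779)

[3] `<polygon>` regular polygon, #ff00ff→engrave S256 F3252: (21.679,25.312) → (26.766,53.125) → (48.309,34.813) → (21.679,25.312) (closed)

[4] `<polyline>` open polyline, #ff00ff→engrave S256 F3252: (221.036,54.915) → (7.841,72.443) → (90.331,56.838)

[5] `<line>` line segment, #ff00ff→engrave S256 F3252: (184.713,80.146) → (300.821,103.497)

[6] `<polyline>` line segment, #ff00ff→engrave S256 F3252: (304.690,89.125) → (231.059,46.060)

(Gcodetools for Inkscape — laser output)
G21
G90
G0 X293.976 Y122.040
M3 S256
G1 X254.563 Y108.857 F3252
G1 X216.230 Y98.408 F3252
G1 X178.978 Y90.695 F3252
G1 X142.806 Y85.717 F3252
G1 X107.714 Y83.474 F3252
G1 X73.703 Y83.966 F3252
M5
G0 X74.212 Y66.832
M3 S256
G1 X30.355 Y22.779 F3252
M5
G0 X21.679 Y25.312
M3 S256
G1 X26.766 Y53.125 F3252
G1 X48.309 Y34.813 F3252
G1 X21.679 Y25.312 F3252
M5
G0 X221.036 Y54.915
M3 S256
G1 X7.841 Y72.443 F3252
G1 X90.331 Y56.838 F3252
M5
G0 X184.713 Y80.146
M3 S256
G1 X300.821 Y103.497 F3252
M5
G0 X304.690 Y89.125
M3 S256
G1 X231.059 Y46.060 F3252
M5
G0 X0.000 Y0.000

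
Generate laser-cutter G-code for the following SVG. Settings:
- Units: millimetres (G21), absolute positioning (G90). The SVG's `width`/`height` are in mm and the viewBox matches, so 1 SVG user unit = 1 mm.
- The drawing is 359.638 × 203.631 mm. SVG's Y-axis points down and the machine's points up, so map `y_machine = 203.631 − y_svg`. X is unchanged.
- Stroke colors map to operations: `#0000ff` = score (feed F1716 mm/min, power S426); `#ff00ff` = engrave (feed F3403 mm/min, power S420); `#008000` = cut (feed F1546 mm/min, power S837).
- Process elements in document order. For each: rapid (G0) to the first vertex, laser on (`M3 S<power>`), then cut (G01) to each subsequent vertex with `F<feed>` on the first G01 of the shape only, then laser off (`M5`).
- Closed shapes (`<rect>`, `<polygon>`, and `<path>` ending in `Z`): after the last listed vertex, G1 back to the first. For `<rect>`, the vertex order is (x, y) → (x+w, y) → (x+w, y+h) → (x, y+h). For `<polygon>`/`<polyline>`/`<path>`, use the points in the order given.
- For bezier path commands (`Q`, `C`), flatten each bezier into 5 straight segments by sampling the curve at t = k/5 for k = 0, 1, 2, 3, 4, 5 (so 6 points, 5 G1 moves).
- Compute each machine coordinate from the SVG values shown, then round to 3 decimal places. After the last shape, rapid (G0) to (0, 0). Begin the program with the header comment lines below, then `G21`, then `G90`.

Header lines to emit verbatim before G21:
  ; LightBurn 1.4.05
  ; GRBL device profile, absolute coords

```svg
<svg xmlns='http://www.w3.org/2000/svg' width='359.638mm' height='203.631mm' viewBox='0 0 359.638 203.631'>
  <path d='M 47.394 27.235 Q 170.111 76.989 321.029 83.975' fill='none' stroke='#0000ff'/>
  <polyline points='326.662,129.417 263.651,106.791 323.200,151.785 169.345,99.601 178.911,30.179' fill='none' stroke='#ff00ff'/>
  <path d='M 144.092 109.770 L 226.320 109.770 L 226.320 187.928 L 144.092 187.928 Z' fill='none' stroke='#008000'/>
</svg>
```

viewBox `0 0 359.638 203.631` with mm width/height → 1 unit = 1 mm. Flip: y_m = 203.631 − y_svg.

**Shape 1** — `<path>` quadratic bezier, stroke `#0000ff` → score (S426, F1716). Control points (SVG): P0=(47.394,27.235), P1=(170.111,76.989), P2=(321.029,83.975); sampled at t=k/5. Machine vertices: (47.394,176.396) → (97.609,158.205) → (150.080,143.436) → (204.807,132.088) → (261.790,124.161) → (321.029,119.656). Open path.

**Shape 2** — `<polyline>` open polyline, stroke `#ff00ff` → engrave (S420, F3403). Machine vertices: (326.662,74.214) → (263.651,96.840) → (323.200,51.846) → (169.345,104.030) → (178.911,173.452). Open path.

**Shape 3** — `<path>` rectangle, stroke `#008000` → cut (S837, F1546). Machine vertices: (144.092,93.861) → (226.320,93.861) → (226.320,15.703) → (144.092,15.703) → (144.092,93.861). Closed: final G1 returns to the first vertex.

; LightBurn 1.4.05
; GRBL device profile, absolute coords
G21
G90
G0 X47.394 Y176.396
M3 S426
G01 X97.609 Y158.205 F1716
G01 X150.080 Y143.436
G01 X204.807 Y132.088
G01 X261.790 Y124.161
G01 X321.029 Y119.656
M5
G0 X326.662 Y74.214
M3 S420
G01 X263.651 Y96.840 F3403
G01 X323.200 Y51.846
G01 X169.345 Y104.030
G01 X178.911 Y173.452
M5
G0 X144.092 Y93.861
M3 S837
G01 X226.320 Y93.861 F1546
G01 X226.320 Y15.703
G01 X144.092 Y15.703
G01 X144.092 Y93.861
M5
G0 X0.000 Y0.000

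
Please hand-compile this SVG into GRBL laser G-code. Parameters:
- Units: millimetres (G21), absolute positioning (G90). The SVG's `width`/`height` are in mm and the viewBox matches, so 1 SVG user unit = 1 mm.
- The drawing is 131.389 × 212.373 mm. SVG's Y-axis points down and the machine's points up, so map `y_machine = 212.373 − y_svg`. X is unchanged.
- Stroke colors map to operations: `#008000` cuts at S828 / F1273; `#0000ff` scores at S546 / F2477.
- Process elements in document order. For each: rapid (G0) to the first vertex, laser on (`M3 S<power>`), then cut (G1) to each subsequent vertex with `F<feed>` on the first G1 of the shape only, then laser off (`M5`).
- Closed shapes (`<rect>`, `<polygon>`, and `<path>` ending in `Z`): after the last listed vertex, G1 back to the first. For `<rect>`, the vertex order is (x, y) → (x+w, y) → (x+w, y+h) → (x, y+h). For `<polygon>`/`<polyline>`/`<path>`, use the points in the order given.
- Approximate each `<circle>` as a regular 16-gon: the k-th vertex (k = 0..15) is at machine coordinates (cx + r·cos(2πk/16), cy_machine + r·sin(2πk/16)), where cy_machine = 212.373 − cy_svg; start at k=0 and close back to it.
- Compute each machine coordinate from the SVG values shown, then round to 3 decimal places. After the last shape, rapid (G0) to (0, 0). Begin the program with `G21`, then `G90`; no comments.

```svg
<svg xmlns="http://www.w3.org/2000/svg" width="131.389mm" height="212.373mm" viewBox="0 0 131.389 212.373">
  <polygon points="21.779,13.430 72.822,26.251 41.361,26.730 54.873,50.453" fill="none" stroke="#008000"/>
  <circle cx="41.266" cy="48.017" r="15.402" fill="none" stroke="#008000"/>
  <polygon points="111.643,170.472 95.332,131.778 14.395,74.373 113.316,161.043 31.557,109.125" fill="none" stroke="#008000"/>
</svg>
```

Since the viewBox matches the mm dimensions, user units are millimetres directly. The only transform is the Y-flip y_m = 212.373 − y_svg.

Shape 1 is a closed polygon drawn with `<polygon>`. Its stroke #008000 means cut at S828, F1273. After flipping Y the toolpath is (21.779,198.943) → (72.822,186.122) → (41.361,185.643) → (54.873,161.920) → (21.779,198.943), returning to the start.

Shape 2 is a circle drawn with `<circle>`. Its stroke #008000 means cut at S828, F1273. After flipping Y the toolpath is (56.668,164.356) → (55.496,170.250) → (52.157,175.247) → (47.160,178.586) → (41.266,179.758) → (35.372,178.586) → (30.375,175.247) → (27.036,170.250) → (25.864,164.356) → (27.036,158.462) → (30.375,153.465) → (35.372,150.126) → (41.266,148.954) → (47.160,150.126) → (52.157,153.465) → (55.496,158.462) → (56.668,164.356), returning to the start.

Shape 3 is a closed polygon drawn with `<polygon>`. Its stroke #008000 means cut at S828, F1273. After flipping Y the toolpath is (111.643,41.901) → (95.332,80.595) → (14.395,138.000) → (113.316,51.330) → (31.557,103.248) → (111.643,41.901), returning to the start.

G21
G90
G0 X21.779 Y198.943
M3 S828
G1 X72.822 Y186.122 F1273
G1 X41.361 Y185.643
G1 X54.873 Y161.920
G1 X21.779 Y198.943
M5
G0 X56.668 Y164.356
M3 S828
G1 X55.496 Y170.250 F1273
G1 X52.157 Y175.247
G1 X47.160 Y178.586
G1 X41.266 Y179.758
G1 X35.372 Y178.586
G1 X30.375 Y175.247
G1 X27.036 Y170.250
G1 X25.864 Y164.356
G1 X27.036 Y158.462
G1 X30.375 Y153.465
G1 X35.372 Y150.126
G1 X41.266 Y148.954
G1 X47.160 Y150.126
G1 X52.157 Y153.465
G1 X55.496 Y158.462
G1 X56.668 Y164.356
M5
G0 X111.643 Y41.901
M3 S828
G1 X95.332 Y80.595 F1273
G1 X14.395 Y138.000
G1 X113.316 Y51.330
G1 X31.557 Y103.248
G1 X111.643 Y41.901
M5
G0 X0.000 Y0.000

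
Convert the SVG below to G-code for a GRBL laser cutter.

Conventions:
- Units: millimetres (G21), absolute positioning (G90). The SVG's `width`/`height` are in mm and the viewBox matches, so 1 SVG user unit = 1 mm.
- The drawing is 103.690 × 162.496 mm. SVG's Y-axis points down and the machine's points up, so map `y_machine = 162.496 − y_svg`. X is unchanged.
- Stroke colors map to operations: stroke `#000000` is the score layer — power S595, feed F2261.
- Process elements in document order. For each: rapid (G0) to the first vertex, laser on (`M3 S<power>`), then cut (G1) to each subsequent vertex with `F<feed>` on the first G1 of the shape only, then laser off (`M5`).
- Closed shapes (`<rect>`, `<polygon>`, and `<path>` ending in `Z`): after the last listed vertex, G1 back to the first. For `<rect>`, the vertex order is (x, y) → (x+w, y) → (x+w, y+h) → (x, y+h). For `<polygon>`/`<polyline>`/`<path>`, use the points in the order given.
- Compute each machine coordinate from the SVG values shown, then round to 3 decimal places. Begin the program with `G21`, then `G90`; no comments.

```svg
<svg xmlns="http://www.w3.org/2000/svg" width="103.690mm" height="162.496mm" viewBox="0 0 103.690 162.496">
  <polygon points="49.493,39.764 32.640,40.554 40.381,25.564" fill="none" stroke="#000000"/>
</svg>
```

G21
G90
G0 X49.493 Y122.732
M3 S595
G1 X32.640 Y121.942 F2261
G1 X40.381 Y136.932
G1 X49.493 Y122.732
M5

1 u = 1 mm; y_m = 162.496 − y.

[1] `<polygon>` regular polygon, #000000→score S595 F2261: (49.493,122.732) → (32.640,121.942) → (40.381,136.932) → (49.493,122.732) (closed)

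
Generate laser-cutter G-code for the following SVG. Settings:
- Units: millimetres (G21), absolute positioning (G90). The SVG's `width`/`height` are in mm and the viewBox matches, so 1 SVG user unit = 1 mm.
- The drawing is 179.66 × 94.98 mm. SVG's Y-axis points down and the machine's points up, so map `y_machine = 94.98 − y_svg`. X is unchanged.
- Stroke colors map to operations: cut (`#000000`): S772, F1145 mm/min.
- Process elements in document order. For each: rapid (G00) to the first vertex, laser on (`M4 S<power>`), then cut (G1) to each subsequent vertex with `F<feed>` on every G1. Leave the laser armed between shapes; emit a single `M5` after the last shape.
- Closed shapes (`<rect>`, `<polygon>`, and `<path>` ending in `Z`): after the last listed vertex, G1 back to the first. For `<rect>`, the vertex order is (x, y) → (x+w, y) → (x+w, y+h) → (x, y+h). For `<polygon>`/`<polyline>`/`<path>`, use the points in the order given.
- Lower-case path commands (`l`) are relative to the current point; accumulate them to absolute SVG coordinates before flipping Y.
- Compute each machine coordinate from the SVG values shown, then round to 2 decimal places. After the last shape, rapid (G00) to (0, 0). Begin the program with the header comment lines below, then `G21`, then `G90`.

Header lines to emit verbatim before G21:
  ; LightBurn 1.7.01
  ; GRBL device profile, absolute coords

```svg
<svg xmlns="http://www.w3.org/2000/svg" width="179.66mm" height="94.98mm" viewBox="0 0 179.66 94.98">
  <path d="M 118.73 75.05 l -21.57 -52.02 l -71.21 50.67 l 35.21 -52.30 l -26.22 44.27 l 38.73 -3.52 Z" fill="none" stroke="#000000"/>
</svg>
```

viewBox `0 0 179.66 94.98` with mm width/height → 1 unit = 1 mm. Flip: y_m = 94.98 − y_svg.

**Shape 1** — `<path>` closed polygon, stroke `#000000` → cut (S772, F1145). Machine vertices: (118.73,19.93) → (97.16,71.95) → (25.95,21.28) → (61.16,73.58) → (34.94,29.31) → (73.67,32.83) → (118.73,19.93). Closed: final G1 returns to the first vertex.

; LightBurn 1.7.01
; GRBL device profile, absolute coords
G21
G90
G00 X118.73 Y19.93
M4 S772
G1 X97.16 Y71.95 F1145
G1 X25.95 Y21.28 F1145
G1 X61.16 Y73.58 F1145
G1 X34.94 Y29.31 F1145
G1 X73.67 Y32.83 F1145
G1 X118.73 Y19.93 F1145
M5
G00 X0.00 Y0.00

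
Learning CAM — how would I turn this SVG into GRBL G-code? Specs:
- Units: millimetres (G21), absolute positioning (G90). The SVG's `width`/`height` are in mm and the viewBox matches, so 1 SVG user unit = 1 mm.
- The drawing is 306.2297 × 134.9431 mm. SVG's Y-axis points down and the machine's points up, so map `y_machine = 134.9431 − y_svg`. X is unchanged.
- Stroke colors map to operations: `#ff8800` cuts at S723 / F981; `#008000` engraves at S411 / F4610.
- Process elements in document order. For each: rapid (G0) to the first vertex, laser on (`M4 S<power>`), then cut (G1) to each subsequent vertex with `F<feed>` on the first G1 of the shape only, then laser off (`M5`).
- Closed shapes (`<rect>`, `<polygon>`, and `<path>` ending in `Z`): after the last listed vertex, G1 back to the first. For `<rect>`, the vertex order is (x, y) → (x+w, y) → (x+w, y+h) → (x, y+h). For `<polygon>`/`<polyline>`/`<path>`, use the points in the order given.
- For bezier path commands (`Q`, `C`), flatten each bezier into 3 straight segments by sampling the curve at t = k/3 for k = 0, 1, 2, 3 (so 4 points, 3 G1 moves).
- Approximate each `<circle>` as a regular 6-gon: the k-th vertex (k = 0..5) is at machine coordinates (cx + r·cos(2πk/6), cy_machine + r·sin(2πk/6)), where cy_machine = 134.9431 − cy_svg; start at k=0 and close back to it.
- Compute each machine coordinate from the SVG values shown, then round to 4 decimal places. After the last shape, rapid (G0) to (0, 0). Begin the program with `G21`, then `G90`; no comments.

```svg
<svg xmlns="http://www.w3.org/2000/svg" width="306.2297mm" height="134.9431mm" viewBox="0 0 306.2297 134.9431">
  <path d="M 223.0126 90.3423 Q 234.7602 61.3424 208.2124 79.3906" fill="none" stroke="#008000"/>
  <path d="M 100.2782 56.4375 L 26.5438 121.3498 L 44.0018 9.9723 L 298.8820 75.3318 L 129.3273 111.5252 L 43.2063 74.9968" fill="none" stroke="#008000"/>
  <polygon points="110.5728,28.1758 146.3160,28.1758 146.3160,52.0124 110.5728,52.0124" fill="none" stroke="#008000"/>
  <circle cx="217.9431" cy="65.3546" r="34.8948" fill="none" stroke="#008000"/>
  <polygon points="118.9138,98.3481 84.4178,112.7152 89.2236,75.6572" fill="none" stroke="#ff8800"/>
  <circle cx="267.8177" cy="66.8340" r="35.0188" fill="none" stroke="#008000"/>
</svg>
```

Since the viewBox matches the mm dimensions, user units are millimetres directly. The only transform is the Y-flip y_m = 134.9431 − y_svg.

Shape 1 is a quadratic bezier drawn with `<path>`. Its stroke #008000 means engrave at S411, F4610. After flipping Y the toolpath is (223.0126,44.6008) → (226.5893,58.7065) → (221.6559,62.3571) → (208.2124,55.5525).

Shape 2 is a open polyline drawn with `<path>`. Its stroke #008000 means engrave at S411, F4610. After flipping Y the toolpath is (100.2782,78.5056) → (26.5438,13.5933) → (44.0018,124.9708) → (298.8820,59.6113) → (129.3273,23.4179) → (43.2063,59.9463).

Shape 3 is a rectangle drawn with `<polygon>`. Its stroke #008000 means engrave at S411, F4610. After flipping Y the toolpath is (110.5728,106.7673) → (146.3160,106.7673) → (146.3160,82.9307) → (110.5728,82.9307) → (110.5728,106.7673), returning to the start.

Shape 4 is a circle drawn with `<circle>`. Its stroke #008000 means engrave at S411, F4610. After flipping Y the toolpath is (252.8379,69.5885) → (235.3905,99.8083) → (200.4957,99.8083) → (183.0483,69.5885) → (200.4957,39.3687) → (235.3905,39.3687) → (252.8379,69.5885), returning to the start.

Shape 5 is a regular polygon drawn with `<polygon>`. Its stroke #ff8800 means cut at S723, F981. After flipping Y the toolpath is (118.9138,36.5950) → (84.4178,22.2279) → (89.2236,59.2859) → (118.9138,36.5950), returning to the start.

Shape 6 is a circle drawn with `<circle>`. Its stroke #008000 means engrave at S411, F4610. After flipping Y the toolpath is (302.8365,68.1091) → (285.3271,98.4363) → (250.3083,98.4363) → (232.7989,68.1091) → (250.3083,37.7819) → (285.3271,37.7819) → (302.8365,68.1091), returning to the start.

G21
G90
G0 X223.0126 Y44.6008
M4 S411
G1 X226.5893 Y58.7065 F4610
G1 X221.6559 Y62.3571
G1 X208.2124 Y55.5525
M5
G0 X100.2782 Y78.5056
M4 S411
G1 X26.5438 Y13.5933 F4610
G1 X44.0018 Y124.9708
G1 X298.8820 Y59.6113
G1 X129.3273 Y23.4179
G1 X43.2063 Y59.9463
M5
G0 X110.5728 Y106.7673
M4 S411
G1 X146.3160 Y106.7673 F4610
G1 X146.3160 Y82.9307
G1 X110.5728 Y82.9307
G1 X110.5728 Y106.7673
M5
G0 X252.8379 Y69.5885
M4 S411
G1 X235.3905 Y99.8083 F4610
G1 X200.4957 Y99.8083
G1 X183.0483 Y69.5885
G1 X200.4957 Y39.3687
G1 X235.3905 Y39.3687
G1 X252.8379 Y69.5885
M5
G0 X118.9138 Y36.5950
M4 S723
G1 X84.4178 Y22.2279 F981
G1 X89.2236 Y59.2859
G1 X118.9138 Y36.5950
M5
G0 X302.8365 Y68.1091
M4 S411
G1 X285.3271 Y98.4363 F4610
G1 X250.3083 Y98.4363
G1 X232.7989 Y68.1091
G1 X250.3083 Y37.7819
G1 X285.3271 Y37.7819
G1 X302.8365 Y68.1091
M5
G0 X0.0000 Y0.0000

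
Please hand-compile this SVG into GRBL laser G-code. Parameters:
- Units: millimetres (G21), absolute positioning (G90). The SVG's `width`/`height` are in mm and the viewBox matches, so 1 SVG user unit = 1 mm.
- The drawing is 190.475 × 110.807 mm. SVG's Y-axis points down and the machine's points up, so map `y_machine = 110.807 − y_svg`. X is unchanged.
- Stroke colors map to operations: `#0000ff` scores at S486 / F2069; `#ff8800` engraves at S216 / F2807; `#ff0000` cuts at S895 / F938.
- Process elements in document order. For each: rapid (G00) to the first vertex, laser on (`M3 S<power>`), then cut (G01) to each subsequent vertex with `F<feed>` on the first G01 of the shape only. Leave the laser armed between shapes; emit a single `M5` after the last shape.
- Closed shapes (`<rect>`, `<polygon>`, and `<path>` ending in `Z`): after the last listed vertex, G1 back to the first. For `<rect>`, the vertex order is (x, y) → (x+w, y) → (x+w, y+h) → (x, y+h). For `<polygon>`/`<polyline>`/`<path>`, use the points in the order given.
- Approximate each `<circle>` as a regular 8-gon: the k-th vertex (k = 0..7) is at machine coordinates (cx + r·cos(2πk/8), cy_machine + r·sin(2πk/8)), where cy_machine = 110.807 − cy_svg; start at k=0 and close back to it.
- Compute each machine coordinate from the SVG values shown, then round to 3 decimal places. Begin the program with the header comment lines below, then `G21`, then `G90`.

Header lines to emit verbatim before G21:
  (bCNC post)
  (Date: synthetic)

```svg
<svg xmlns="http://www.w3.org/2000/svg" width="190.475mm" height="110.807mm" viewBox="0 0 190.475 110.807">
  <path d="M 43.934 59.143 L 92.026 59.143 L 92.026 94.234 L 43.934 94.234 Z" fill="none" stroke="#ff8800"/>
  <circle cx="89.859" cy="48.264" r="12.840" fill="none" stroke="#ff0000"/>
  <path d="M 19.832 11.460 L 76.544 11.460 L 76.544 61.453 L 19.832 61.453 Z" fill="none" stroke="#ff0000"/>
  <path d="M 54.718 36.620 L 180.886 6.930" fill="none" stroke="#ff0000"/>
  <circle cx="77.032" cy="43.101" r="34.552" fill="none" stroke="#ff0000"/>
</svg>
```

Since the viewBox matches the mm dimensions, user units are millimetres directly. The only transform is the Y-flip y_m = 110.807 − y_svg.

Shape 1 is a rectangle drawn with `<path>`. Its stroke #ff8800 means engrave at S216, F2807. After flipping Y the toolpath is (43.934,51.664) → (92.026,51.664) → (92.026,16.573) → (43.934,16.573) → (43.934,51.664), returning to the start.

Shape 2 is a circle drawn with `<circle>`. Its stroke #ff0000 means cut at S895, F938. After flipping Y the toolpath is (102.699,62.543) → (98.938,71.622) → (89.859,75.383) → (80.780,71.622) → (77.019,62.543) → (80.780,53.464) → (89.859,49.703) → (98.938,53.464) → (102.699,62.543), returning to the start.

Shape 3 is a rectangle drawn with `<path>`. Its stroke #ff0000 means cut at S895, F938. After flipping Y the toolpath is (19.832,99.347) → (76.544,99.347) → (76.544,49.354) → (19.832,49.354) → (19.832,99.347), returning to the start.

Shape 4 is a line segment drawn with `<path>`. Its stroke #ff0000 means cut at S895, F938. After flipping Y the toolpath is (54.718,74.187) → (180.886,103.877).

Shape 5 is a circle drawn with `<circle>`. Its stroke #ff0000 means cut at S895, F938. After flipping Y the toolpath is (111.584,67.706) → (101.464,92.138) → (77.032,102.258) → (52.600,92.138) → (42.480,67.706) → (52.600,43.274) → (77.032,33.154) → (101.464,43.274) → (111.584,67.706), returning to the start.

(bCNC post)
(Date: synthetic)
G21
G90
G00 X43.934 Y51.664
M3 S216
G01 X92.026 Y51.664 F2807
G01 X92.026 Y16.573
G01 X43.934 Y16.573
G01 X43.934 Y51.664
G00 X102.699 Y62.543
M3 S895
G01 X98.938 Y71.622 F938
G01 X89.859 Y75.383
G01 X80.780 Y71.622
G01 X77.019 Y62.543
G01 X80.780 Y53.464
G01 X89.859 Y49.703
G01 X98.938 Y53.464
G01 X102.699 Y62.543
G00 X19.832 Y99.347
M3 S895
G01 X76.544 Y99.347 F938
G01 X76.544 Y49.354
G01 X19.832 Y49.354
G01 X19.832 Y99.347
G00 X54.718 Y74.187
M3 S895
G01 X180.886 Y103.877 F938
G00 X111.584 Y67.706
M3 S895
G01 X101.464 Y92.138 F938
G01 X77.032 Y102.258
G01 X52.600 Y92.138
G01 X42.480 Y67.706
G01 X52.600 Y43.274
G01 X77.032 Y33.154
G01 X101.464 Y43.274
G01 X111.584 Y67.706
M5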